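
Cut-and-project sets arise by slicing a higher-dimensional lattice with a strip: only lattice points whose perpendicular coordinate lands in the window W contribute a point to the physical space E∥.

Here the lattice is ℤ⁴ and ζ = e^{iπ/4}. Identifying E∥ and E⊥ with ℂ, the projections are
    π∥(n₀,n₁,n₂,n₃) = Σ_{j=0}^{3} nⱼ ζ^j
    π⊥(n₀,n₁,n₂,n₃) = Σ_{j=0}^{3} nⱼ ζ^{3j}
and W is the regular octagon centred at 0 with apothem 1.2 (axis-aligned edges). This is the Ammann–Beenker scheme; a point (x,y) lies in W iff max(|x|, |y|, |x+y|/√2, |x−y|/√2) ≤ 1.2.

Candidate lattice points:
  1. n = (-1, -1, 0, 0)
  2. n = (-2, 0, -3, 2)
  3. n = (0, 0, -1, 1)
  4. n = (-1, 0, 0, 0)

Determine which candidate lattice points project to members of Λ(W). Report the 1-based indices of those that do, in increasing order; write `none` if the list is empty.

With ζ = e^{iπ/4} the internal vectors are ζ^0,ζ^3,ζ^6,ζ^9.
candidate 1: n = (-1, -1, 0, 0) → π⊥ ≈ (-0.2929, -0.7071); max(|x|,|y|,|x±y|/√2) = 0.7071 ≤ 1.2 ⇒ ∈ W
candidate 2: n = (-2, 0, -3, 2) → π⊥ ≈ (-0.5858, +4.4142); max(|x|,|y|,|x±y|/√2) = 4.4142 > 1.2 ⇒ ∉ W
candidate 3: n = (0, 0, -1, 1) → π⊥ ≈ (+0.7071, +1.7071); max(|x|,|y|,|x±y|/√2) = 1.7071 > 1.2 ⇒ ∉ W
candidate 4: n = (-1, 0, 0, 0) → π⊥ ≈ (-1.0000, +0.0000); max(|x|,|y|,|x±y|/√2) = 1.0000 ≤ 1.2 ⇒ ∈ W

1, 4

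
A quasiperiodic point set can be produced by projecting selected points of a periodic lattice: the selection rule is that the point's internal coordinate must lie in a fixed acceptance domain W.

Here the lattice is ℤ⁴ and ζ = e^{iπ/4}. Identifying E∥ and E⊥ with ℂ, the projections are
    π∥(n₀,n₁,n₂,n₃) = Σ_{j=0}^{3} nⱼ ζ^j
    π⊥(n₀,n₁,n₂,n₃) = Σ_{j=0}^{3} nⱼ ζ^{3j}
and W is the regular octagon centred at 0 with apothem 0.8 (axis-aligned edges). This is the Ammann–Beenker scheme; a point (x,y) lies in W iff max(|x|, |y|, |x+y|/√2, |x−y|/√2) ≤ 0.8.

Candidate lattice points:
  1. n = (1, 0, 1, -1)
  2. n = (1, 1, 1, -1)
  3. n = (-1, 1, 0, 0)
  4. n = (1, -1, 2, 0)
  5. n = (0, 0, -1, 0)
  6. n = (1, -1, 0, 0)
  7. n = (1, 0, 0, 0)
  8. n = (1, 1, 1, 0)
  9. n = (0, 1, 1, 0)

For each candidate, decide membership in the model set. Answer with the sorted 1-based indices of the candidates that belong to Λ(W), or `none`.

Internal map: ζ^{3j} for j=0..3 gives (1,0), (−√2/2,√2/2), (0,−1), (√2/2,√2/2).
candidate 1: n = (1, 0, 1, -1) → π⊥ ≈ (+0.29289, -1.70711); max(|x|,|y|,|x±y|/√2) = 1.70711 > 0.8 ⇒ ∉ W
candidate 2: n = (1, 1, 1, -1) → π⊥ ≈ (-0.41421, -1.00000); max(|x|,|y|,|x±y|/√2) = 1.00000 > 0.8 ⇒ ∉ W
candidate 3: n = (-1, 1, 0, 0) → π⊥ ≈ (-1.70711, +0.70711); max(|x|,|y|,|x±y|/√2) = 1.70711 > 0.8 ⇒ ∉ W
candidate 4: n = (1, -1, 2, 0) → π⊥ ≈ (+1.70711, -2.70711); max(|x|,|y|,|x±y|/√2) = 3.12132 > 0.8 ⇒ ∉ W
candidate 5: n = (0, 0, -1, 0) → π⊥ ≈ (+0.00000, +1.00000); max(|x|,|y|,|x±y|/√2) = 1.00000 > 0.8 ⇒ ∉ W
candidate 6: n = (1, -1, 0, 0) → π⊥ ≈ (+1.70711, -0.70711); max(|x|,|y|,|x±y|/√2) = 1.70711 > 0.8 ⇒ ∉ W
candidate 7: n = (1, 0, 0, 0) → π⊥ ≈ (+1.00000, +0.00000); max(|x|,|y|,|x±y|/√2) = 1.00000 > 0.8 ⇒ ∉ W
candidate 8: n = (1, 1, 1, 0) → π⊥ ≈ (+0.29289, -0.29289); max(|x|,|y|,|x±y|/√2) = 0.41421 ≤ 0.8 ⇒ ∈ W
candidate 9: n = (0, 1, 1, 0) → π⊥ ≈ (-0.70711, -0.29289); max(|x|,|y|,|x±y|/√2) = 0.70711 ≤ 0.8 ⇒ ∈ W

8, 9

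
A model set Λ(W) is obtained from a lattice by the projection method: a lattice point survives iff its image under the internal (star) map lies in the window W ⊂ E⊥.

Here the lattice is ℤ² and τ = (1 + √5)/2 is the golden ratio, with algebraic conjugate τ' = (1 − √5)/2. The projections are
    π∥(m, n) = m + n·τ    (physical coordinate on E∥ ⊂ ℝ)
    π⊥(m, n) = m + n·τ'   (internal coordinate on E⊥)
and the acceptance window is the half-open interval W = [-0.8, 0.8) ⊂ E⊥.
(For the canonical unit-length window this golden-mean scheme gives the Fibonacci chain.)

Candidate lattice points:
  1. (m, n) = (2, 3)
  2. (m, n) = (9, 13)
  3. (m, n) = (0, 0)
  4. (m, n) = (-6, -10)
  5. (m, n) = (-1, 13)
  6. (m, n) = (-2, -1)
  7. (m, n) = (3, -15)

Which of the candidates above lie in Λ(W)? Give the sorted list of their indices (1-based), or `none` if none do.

1, 3, 4

τ' = (1−√5)/2 ≈ -0.61803.
#1 (2,3): internal coord 2 + (3)·τ' = +0.14590; +0.14590 ∈ [-0.8, 0.8) → IN Λ
#2 (9,13): internal coord 9 + (13)·τ' = +0.96556; +0.96556 ∉ [-0.8, 0.8) → out
#3 (0,0): internal coord 0 + (0)·τ' = +0.00000; +0.00000 ∈ [-0.8, 0.8) → IN Λ
#4 (-6,-10): internal coord -6 + (-10)·τ' = +0.18034; +0.18034 ∈ [-0.8, 0.8) → IN Λ
#5 (-1,13): internal coord -1 + (13)·τ' = -9.03444; -9.03444 ∉ [-0.8, 0.8) → out
#6 (-2,-1): internal coord -2 + (-1)·τ' = -1.38197; -1.38197 ∉ [-0.8, 0.8) → out
#7 (3,-15): internal coord 3 + (-15)·τ' = +12.27051; +12.27051 ∉ [-0.8, 0.8) → out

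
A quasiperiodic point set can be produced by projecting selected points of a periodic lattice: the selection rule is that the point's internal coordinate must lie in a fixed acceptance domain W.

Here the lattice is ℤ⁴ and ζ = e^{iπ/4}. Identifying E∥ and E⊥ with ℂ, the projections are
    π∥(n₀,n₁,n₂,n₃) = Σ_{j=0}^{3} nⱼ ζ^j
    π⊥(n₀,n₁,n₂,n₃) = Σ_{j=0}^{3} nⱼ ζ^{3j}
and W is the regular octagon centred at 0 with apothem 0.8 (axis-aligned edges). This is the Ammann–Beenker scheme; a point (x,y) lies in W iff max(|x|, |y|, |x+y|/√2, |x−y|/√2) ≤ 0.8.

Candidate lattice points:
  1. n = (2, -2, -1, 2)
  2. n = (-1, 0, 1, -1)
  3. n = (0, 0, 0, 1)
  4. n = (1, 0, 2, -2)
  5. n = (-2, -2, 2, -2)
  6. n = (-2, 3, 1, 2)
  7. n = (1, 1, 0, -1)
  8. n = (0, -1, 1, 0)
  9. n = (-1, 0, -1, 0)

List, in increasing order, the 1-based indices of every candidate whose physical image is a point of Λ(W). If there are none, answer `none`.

With ζ = e^{iπ/4} the internal vectors are ζ^0,ζ^3,ζ^6,ζ^9.
candidate 1: n = (2, -2, -1, 2) → π⊥ ≈ (+4.828427, +1.000000); max(|x|,|y|,|x±y|/√2) = 4.828427 > 0.8 ⇒ ∉ W
candidate 2: n = (-1, 0, 1, -1) → π⊥ ≈ (-1.707107, -1.707107); max(|x|,|y|,|x±y|/√2) = 2.414214 > 0.8 ⇒ ∉ W
candidate 3: n = (0, 0, 0, 1) → π⊥ ≈ (+0.707107, +0.707107); max(|x|,|y|,|x±y|/√2) = 1.000000 > 0.8 ⇒ ∉ W
candidate 4: n = (1, 0, 2, -2) → π⊥ ≈ (-0.414214, -3.414214); max(|x|,|y|,|x±y|/√2) = 3.414214 > 0.8 ⇒ ∉ W
candidate 5: n = (-2, -2, 2, -2) → π⊥ ≈ (-2.000000, -4.828427); max(|x|,|y|,|x±y|/√2) = 4.828427 > 0.8 ⇒ ∉ W
candidate 6: n = (-2, 3, 1, 2) → π⊥ ≈ (-2.707107, +2.535534); max(|x|,|y|,|x±y|/√2) = 3.707107 > 0.8 ⇒ ∉ W
candidate 7: n = (1, 1, 0, -1) → π⊥ ≈ (-0.414214, +0.000000); max(|x|,|y|,|x±y|/√2) = 0.414214 ≤ 0.8 ⇒ ∈ W
candidate 8: n = (0, -1, 1, 0) → π⊥ ≈ (+0.707107, -1.707107); max(|x|,|y|,|x±y|/√2) = 1.707107 > 0.8 ⇒ ∉ W
candidate 9: n = (-1, 0, -1, 0) → π⊥ ≈ (-1.000000, +1.000000); max(|x|,|y|,|x±y|/√2) = 1.414214 > 0.8 ⇒ ∉ W

7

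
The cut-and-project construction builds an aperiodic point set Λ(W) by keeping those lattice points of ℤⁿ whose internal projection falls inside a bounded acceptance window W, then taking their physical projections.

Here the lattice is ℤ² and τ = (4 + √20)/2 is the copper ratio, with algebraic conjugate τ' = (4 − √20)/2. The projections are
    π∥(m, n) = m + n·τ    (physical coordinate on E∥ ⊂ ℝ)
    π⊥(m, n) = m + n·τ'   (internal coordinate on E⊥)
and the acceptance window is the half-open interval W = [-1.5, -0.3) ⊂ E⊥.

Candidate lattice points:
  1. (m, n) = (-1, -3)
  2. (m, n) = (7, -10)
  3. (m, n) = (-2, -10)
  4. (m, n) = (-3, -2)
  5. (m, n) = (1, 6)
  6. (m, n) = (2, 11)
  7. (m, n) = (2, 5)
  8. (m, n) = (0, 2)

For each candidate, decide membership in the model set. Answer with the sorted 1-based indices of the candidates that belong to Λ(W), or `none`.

Numerically τ ≈ 4.23607 and τ' = −1/τ ≈ -0.23607.
candidate 1: (m,n)=(-1,-3) → π∥ = -1-3·τ ≈ -13.70820, π⊥ = -1-3·τ' ≈ -0.29180 ∉ [-1.5, -0.3) ⇒ out
candidate 2: (m,n)=(7,-10) → π∥ = 7-10·τ ≈ -35.36068, π⊥ = 7-10·τ' ≈ 9.36068 ∉ [-1.5, -0.3) ⇒ out
candidate 3: (m,n)=(-2,-10) → π∥ = -2-10·τ ≈ -44.36068, π⊥ = -2-10·τ' ≈ 0.36068 ∉ [-1.5, -0.3) ⇒ out
candidate 4: (m,n)=(-3,-2) → π∥ = -3-2·τ ≈ -11.47214, π⊥ = -3-2·τ' ≈ -2.52786 ∉ [-1.5, -0.3) ⇒ out
candidate 5: (m,n)=(1,6) → π∥ = 1+6·τ ≈ 26.41641, π⊥ = 1+6·τ' ≈ -0.41641 ∈ [-1.5, -0.3) ⇒ IN Λ
candidate 6: (m,n)=(2,11) → π∥ = 2+11·τ ≈ 48.59675, π⊥ = 2+11·τ' ≈ -0.59675 ∈ [-1.5, -0.3) ⇒ IN Λ
candidate 7: (m,n)=(2,5) → π∥ = 2+5·τ ≈ 23.18034, π⊥ = 2+5·τ' ≈ 0.81966 ∉ [-1.5, -0.3) ⇒ out
candidate 8: (m,n)=(0,2) → π∥ = 0+2·τ ≈ 8.47214, π⊥ = 0+2·τ' ≈ -0.47214 ∈ [-1.5, -0.3) ⇒ IN Λ

5, 6, 8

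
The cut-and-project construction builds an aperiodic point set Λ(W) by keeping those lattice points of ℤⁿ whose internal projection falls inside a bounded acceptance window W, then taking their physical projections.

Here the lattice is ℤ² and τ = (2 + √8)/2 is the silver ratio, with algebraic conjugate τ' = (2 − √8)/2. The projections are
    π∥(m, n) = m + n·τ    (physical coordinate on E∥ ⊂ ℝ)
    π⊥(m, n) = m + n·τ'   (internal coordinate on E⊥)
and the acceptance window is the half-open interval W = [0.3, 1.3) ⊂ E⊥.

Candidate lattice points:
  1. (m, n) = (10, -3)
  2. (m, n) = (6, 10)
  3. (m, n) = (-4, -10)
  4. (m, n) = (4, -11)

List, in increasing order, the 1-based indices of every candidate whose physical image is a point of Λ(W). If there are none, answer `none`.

Numerically τ ≈ 2.4142 and τ' = −1/τ ≈ -0.4142.
#1 (10,-3): internal coord 10 + (-3)·τ' = +11.2426; +11.2426 ∉ [0.3, 1.3) → out
#2 (6,10): internal coord 6 + (10)·τ' = +1.8579; +1.8579 ∉ [0.3, 1.3) → out
#3 (-4,-10): internal coord -4 + (-10)·τ' = +0.1421; +0.1421 ∉ [0.3, 1.3) → out
#4 (4,-11): internal coord 4 + (-11)·τ' = +8.5563; +8.5563 ∉ [0.3, 1.3) → out

none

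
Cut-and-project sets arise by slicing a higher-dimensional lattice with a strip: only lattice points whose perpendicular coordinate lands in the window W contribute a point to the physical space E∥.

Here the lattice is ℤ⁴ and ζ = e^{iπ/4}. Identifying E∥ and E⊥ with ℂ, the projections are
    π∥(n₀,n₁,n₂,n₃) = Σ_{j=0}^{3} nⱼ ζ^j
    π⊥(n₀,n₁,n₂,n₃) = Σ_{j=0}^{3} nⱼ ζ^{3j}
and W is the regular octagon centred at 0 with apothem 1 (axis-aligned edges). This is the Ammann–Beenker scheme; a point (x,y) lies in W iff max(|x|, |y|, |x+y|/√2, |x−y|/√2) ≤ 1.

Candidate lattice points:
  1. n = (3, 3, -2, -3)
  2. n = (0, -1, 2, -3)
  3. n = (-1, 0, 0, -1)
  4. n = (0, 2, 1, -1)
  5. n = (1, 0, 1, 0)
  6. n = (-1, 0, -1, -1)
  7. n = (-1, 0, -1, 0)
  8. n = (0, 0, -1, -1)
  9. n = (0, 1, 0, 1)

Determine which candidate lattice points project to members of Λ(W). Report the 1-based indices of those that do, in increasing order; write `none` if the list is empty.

Internal map: ζ^{3j} for j=0..3 gives (1,0), (−√2/2,√2/2), (0,−1), (√2/2,√2/2).
candidate 1: n = (3, 3, -2, -3) → π⊥ ≈ (-1.242641, +2.000000); max(|x|,|y|,|x±y|/√2) = 2.292893 > 1 ⇒ ∉ W
candidate 2: n = (0, -1, 2, -3) → π⊥ ≈ (-1.414214, -4.828427); max(|x|,|y|,|x±y|/√2) = 4.828427 > 1 ⇒ ∉ W
candidate 3: n = (-1, 0, 0, -1) → π⊥ ≈ (-1.707107, -0.707107); max(|x|,|y|,|x±y|/√2) = 1.707107 > 1 ⇒ ∉ W
candidate 4: n = (0, 2, 1, -1) → π⊥ ≈ (-2.121320, -0.292893); max(|x|,|y|,|x±y|/√2) = 2.121320 > 1 ⇒ ∉ W
candidate 5: n = (1, 0, 1, 0) → π⊥ ≈ (+1.000000, -1.000000); max(|x|,|y|,|x±y|/√2) = 1.414214 > 1 ⇒ ∉ W
candidate 6: n = (-1, 0, -1, -1) → π⊥ ≈ (-1.707107, +0.292893); max(|x|,|y|,|x±y|/√2) = 1.707107 > 1 ⇒ ∉ W
candidate 7: n = (-1, 0, -1, 0) → π⊥ ≈ (-1.000000, +1.000000); max(|x|,|y|,|x±y|/√2) = 1.414214 > 1 ⇒ ∉ W
candidate 8: n = (0, 0, -1, -1) → π⊥ ≈ (-0.707107, +0.292893); max(|x|,|y|,|x±y|/√2) = 0.707107 ≤ 1 ⇒ ∈ W
candidate 9: n = (0, 1, 0, 1) → π⊥ ≈ (+0.000000, +1.414214); max(|x|,|y|,|x±y|/√2) = 1.414214 > 1 ⇒ ∉ W

8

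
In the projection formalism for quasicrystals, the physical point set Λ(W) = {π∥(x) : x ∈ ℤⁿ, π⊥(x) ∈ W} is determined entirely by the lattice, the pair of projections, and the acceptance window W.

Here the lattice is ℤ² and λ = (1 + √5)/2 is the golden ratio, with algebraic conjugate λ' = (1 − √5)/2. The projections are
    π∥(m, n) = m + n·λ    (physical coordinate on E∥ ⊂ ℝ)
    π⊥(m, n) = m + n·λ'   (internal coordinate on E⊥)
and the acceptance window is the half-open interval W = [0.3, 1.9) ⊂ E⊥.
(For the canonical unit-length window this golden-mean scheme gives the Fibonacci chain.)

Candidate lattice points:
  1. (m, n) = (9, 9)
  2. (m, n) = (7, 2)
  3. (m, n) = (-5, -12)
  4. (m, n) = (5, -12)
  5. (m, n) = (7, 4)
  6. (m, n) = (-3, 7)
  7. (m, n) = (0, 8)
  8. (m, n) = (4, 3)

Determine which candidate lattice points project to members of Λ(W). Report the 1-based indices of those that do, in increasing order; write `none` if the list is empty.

none

λ' = (1−√5)/2 ≈ -0.6180.
#1 (9,9): internal coord 9 + (9)·λ' = +3.4377; +3.4377 ∉ [0.3, 1.9) → out
#2 (7,2): internal coord 7 + (2)·λ' = +5.7639; +5.7639 ∉ [0.3, 1.9) → out
#3 (-5,-12): internal coord -5 + (-12)·λ' = +2.4164; +2.4164 ∉ [0.3, 1.9) → out
#4 (5,-12): internal coord 5 + (-12)·λ' = +12.4164; +12.4164 ∉ [0.3, 1.9) → out
#5 (7,4): internal coord 7 + (4)·λ' = +4.5279; +4.5279 ∉ [0.3, 1.9) → out
#6 (-3,7): internal coord -3 + (7)·λ' = -7.3262; -7.3262 ∉ [0.3, 1.9) → out
#7 (0,8): internal coord 0 + (8)·λ' = -4.9443; -4.9443 ∉ [0.3, 1.9) → out
#8 (4,3): internal coord 4 + (3)·λ' = +2.1459; +2.1459 ∉ [0.3, 1.9) → out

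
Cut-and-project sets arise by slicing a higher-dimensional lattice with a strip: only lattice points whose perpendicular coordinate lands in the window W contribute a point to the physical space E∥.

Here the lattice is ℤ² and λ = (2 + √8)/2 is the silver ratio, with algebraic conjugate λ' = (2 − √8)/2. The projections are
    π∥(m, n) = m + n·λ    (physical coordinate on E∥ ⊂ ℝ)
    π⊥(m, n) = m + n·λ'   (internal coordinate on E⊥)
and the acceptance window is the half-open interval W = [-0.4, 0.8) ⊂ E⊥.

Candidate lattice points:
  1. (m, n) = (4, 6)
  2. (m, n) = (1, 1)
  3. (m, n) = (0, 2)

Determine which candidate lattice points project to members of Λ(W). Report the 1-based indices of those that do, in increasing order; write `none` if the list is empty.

2

λ' = (2−√8)/2 ≈ -0.414214.
#1 (4,6): internal coord 4 + (6)·λ' = +1.514719; +1.514719 ∉ [-0.4, 0.8) → out
#2 (1,1): internal coord 1 + (1)·λ' = +0.585786; +0.585786 ∈ [-0.4, 0.8) → IN Λ
#3 (0,2): internal coord 0 + (2)·λ' = -0.828427; -0.828427 ∉ [-0.4, 0.8) → out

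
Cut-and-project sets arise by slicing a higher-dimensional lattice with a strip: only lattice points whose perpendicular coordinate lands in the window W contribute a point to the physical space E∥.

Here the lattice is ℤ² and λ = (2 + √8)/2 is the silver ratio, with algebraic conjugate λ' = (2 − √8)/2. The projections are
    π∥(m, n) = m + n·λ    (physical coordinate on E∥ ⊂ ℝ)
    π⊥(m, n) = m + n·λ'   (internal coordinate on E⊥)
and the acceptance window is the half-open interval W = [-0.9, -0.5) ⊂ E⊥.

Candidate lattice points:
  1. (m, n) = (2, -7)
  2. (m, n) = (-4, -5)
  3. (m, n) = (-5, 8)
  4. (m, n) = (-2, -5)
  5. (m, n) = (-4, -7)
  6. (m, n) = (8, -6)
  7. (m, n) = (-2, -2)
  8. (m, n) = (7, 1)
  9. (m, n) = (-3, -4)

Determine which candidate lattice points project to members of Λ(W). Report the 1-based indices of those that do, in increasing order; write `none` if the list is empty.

Numerically λ ≈ 2.4142 and λ' = −1/λ ≈ -0.4142.
candidate 1: (m,n)=(2,-7) → π∥ = 2-7·λ ≈ -14.8995, π⊥ = 2-7·λ' ≈ 4.8995 ∉ [-0.9, -0.5) ⇒ out
candidate 2: (m,n)=(-4,-5) → π∥ = -4-5·λ ≈ -16.0711, π⊥ = -4-5·λ' ≈ -1.9289 ∉ [-0.9, -0.5) ⇒ out
candidate 3: (m,n)=(-5,8) → π∥ = -5+8·λ ≈ 14.3137, π⊥ = -5+8·λ' ≈ -8.3137 ∉ [-0.9, -0.5) ⇒ out
candidate 4: (m,n)=(-2,-5) → π∥ = -2-5·λ ≈ -14.0711, π⊥ = -2-5·λ' ≈ 0.0711 ∉ [-0.9, -0.5) ⇒ out
candidate 5: (m,n)=(-4,-7) → π∥ = -4-7·λ ≈ -20.8995, π⊥ = -4-7·λ' ≈ -1.1005 ∉ [-0.9, -0.5) ⇒ out
candidate 6: (m,n)=(8,-6) → π∥ = 8-6·λ ≈ -6.4853, π⊥ = 8-6·λ' ≈ 10.4853 ∉ [-0.9, -0.5) ⇒ out
candidate 7: (m,n)=(-2,-2) → π∥ = -2-2·λ ≈ -6.8284, π⊥ = -2-2·λ' ≈ -1.1716 ∉ [-0.9, -0.5) ⇒ out
candidate 8: (m,n)=(7,1) → π∥ = 7+1·λ ≈ 9.4142, π⊥ = 7+1·λ' ≈ 6.5858 ∉ [-0.9, -0.5) ⇒ out
candidate 9: (m,n)=(-3,-4) → π∥ = -3-4·λ ≈ -12.6569, π⊥ = -3-4·λ' ≈ -1.3431 ∉ [-0.9, -0.5) ⇒ out

none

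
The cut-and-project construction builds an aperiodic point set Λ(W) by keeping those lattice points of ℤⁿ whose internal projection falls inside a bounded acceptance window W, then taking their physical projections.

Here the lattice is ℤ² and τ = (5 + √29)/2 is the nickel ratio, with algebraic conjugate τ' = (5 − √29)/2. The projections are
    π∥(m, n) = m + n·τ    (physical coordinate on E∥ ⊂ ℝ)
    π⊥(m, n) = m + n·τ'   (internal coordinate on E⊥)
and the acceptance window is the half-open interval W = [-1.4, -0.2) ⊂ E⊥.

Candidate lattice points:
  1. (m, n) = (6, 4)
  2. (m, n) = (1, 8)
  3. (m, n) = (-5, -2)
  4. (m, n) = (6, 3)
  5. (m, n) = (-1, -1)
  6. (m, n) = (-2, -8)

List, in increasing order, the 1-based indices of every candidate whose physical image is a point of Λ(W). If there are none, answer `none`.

2, 5, 6

Compute τ' = (5−√29)/2 = -0.192582, so π⊥(m,n) = m -0.192582·n.
#1 (6,4): internal coord 6 + (4)·τ' = +5.229670; +5.229670 ∉ [-1.4, -0.2) → out
#2 (1,8): internal coord 1 + (8)·τ' = -0.540659; -0.540659 ∈ [-1.4, -0.2) → IN Λ
#3 (-5,-2): internal coord -5 + (-2)·τ' = -4.614835; -4.614835 ∉ [-1.4, -0.2) → out
#4 (6,3): internal coord 6 + (3)·τ' = +5.422253; +5.422253 ∉ [-1.4, -0.2) → out
#5 (-1,-1): internal coord -1 + (-1)·τ' = -0.807418; -0.807418 ∈ [-1.4, -0.2) → IN Λ
#6 (-2,-8): internal coord -2 + (-8)·τ' = -0.459341; -0.459341 ∈ [-1.4, -0.2) → IN Λ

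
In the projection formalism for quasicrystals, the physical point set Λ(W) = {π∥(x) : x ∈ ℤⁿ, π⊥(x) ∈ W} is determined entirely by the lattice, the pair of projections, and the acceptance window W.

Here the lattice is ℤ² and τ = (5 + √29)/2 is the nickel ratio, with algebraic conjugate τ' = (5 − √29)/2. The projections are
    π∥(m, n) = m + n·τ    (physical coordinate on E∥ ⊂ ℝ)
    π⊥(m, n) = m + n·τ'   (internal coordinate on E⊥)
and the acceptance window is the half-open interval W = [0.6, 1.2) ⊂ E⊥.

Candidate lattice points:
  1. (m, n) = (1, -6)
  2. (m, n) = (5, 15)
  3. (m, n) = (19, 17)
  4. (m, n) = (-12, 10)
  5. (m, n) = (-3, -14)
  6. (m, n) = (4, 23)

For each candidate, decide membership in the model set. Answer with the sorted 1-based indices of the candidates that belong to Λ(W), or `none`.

Compute τ' = (5−√29)/2 = -0.1926, so π⊥(m,n) = m -0.1926·n.
candidate 1: (m,n)=(1,-6) → π∥ = 1-6·τ ≈ -30.1555, π⊥ = 1-6·τ' ≈ 2.1555 ∉ [0.6, 1.2) ⇒ out
candidate 2: (m,n)=(5,15) → π∥ = 5+15·τ ≈ 82.8887, π⊥ = 5+15·τ' ≈ 2.1113 ∉ [0.6, 1.2) ⇒ out
candidate 3: (m,n)=(19,17) → π∥ = 19+17·τ ≈ 107.2739, π⊥ = 19+17·τ' ≈ 15.7261 ∉ [0.6, 1.2) ⇒ out
candidate 4: (m,n)=(-12,10) → π∥ = -12+10·τ ≈ 39.9258, π⊥ = -12+10·τ' ≈ -13.9258 ∉ [0.6, 1.2) ⇒ out
candidate 5: (m,n)=(-3,-14) → π∥ = -3-14·τ ≈ -75.6962, π⊥ = -3-14·τ' ≈ -0.3038 ∉ [0.6, 1.2) ⇒ out
candidate 6: (m,n)=(4,23) → π∥ = 4+23·τ ≈ 123.4294, π⊥ = 4+23·τ' ≈ -0.4294 ∉ [0.6, 1.2) ⇒ out

none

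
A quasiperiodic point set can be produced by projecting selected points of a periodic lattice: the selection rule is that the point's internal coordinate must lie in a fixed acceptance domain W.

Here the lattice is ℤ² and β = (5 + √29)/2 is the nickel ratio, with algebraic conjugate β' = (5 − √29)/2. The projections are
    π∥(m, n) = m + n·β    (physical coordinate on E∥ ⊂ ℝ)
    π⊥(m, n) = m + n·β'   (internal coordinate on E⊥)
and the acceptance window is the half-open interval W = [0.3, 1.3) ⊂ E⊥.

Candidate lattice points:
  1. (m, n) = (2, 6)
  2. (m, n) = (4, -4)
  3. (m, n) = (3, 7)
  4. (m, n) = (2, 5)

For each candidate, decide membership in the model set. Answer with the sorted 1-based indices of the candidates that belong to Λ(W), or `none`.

β' = (5−√29)/2 ≈ -0.19258.
candidate 1: (m,n)=(2,6) → π∥ = 2+6·β ≈ 33.15549, π⊥ = 2+6·β' ≈ 0.84451 ∈ [0.3, 1.3) ⇒ IN Λ
candidate 2: (m,n)=(4,-4) → π∥ = 4-4·β ≈ -16.77033, π⊥ = 4-4·β' ≈ 4.77033 ∉ [0.3, 1.3) ⇒ out
candidate 3: (m,n)=(3,7) → π∥ = 3+7·β ≈ 39.34808, π⊥ = 3+7·β' ≈ 1.65192 ∉ [0.3, 1.3) ⇒ out
candidate 4: (m,n)=(2,5) → π∥ = 2+5·β ≈ 27.96291, π⊥ = 2+5·β' ≈ 1.03709 ∈ [0.3, 1.3) ⇒ IN Λ

1, 4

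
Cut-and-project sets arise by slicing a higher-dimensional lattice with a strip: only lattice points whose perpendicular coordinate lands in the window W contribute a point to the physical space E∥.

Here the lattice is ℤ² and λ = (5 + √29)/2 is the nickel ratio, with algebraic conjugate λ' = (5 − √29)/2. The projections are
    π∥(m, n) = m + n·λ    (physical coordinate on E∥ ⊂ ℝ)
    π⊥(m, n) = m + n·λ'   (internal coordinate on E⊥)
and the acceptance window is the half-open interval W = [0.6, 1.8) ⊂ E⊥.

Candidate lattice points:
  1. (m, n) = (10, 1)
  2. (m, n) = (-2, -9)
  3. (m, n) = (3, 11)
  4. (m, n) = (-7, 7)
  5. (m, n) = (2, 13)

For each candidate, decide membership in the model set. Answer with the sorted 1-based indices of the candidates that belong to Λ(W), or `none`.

Numerically λ ≈ 5.192582 and λ' = −1/λ ≈ -0.192582.
#1 (10,1): internal coord 10 + (1)·λ' = +9.807418; +9.807418 ∉ [0.6, 1.8) → out
#2 (-2,-9): internal coord -2 + (-9)·λ' = -0.266758; -0.266758 ∉ [0.6, 1.8) → out
#3 (3,11): internal coord 3 + (11)·λ' = +0.881594; +0.881594 ∈ [0.6, 1.8) → IN Λ
#4 (-7,7): internal coord -7 + (7)·λ' = -8.348077; -8.348077 ∉ [0.6, 1.8) → out
#5 (2,13): internal coord 2 + (13)·λ' = -0.503571; -0.503571 ∉ [0.6, 1.8) → out

3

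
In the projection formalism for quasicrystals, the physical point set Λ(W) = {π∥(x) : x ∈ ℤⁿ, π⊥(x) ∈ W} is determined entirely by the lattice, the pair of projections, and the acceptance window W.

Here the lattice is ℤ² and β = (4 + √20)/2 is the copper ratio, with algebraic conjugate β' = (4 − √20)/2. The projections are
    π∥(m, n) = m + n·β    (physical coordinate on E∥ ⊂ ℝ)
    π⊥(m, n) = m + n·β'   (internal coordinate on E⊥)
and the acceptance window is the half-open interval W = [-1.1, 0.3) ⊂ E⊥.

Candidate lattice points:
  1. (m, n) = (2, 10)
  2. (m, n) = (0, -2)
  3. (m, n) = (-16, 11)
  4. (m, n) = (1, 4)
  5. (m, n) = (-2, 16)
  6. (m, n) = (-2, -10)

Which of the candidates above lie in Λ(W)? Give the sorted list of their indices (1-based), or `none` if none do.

1, 4

Numerically β ≈ 4.2361 and β' = −1/β ≈ -0.2361.
candidate 1: (m,n)=(2,10) → π∥ = 2+10·β ≈ 44.3607, π⊥ = 2+10·β' ≈ -0.3607 ∈ [-1.1, 0.3) ⇒ IN Λ
candidate 2: (m,n)=(0,-2) → π∥ = 0-2·β ≈ -8.4721, π⊥ = 0-2·β' ≈ 0.4721 ∉ [-1.1, 0.3) ⇒ out
candidate 3: (m,n)=(-16,11) → π∥ = -16+11·β ≈ 30.5967, π⊥ = -16+11·β' ≈ -18.5967 ∉ [-1.1, 0.3) ⇒ out
candidate 4: (m,n)=(1,4) → π∥ = 1+4·β ≈ 17.9443, π⊥ = 1+4·β' ≈ 0.0557 ∈ [-1.1, 0.3) ⇒ IN Λ
candidate 5: (m,n)=(-2,16) → π∥ = -2+16·β ≈ 65.7771, π⊥ = -2+16·β' ≈ -5.7771 ∉ [-1.1, 0.3) ⇒ out
candidate 6: (m,n)=(-2,-10) → π∥ = -2-10·β ≈ -44.3607, π⊥ = -2-10·β' ≈ 0.3607 ∉ [-1.1, 0.3) ⇒ out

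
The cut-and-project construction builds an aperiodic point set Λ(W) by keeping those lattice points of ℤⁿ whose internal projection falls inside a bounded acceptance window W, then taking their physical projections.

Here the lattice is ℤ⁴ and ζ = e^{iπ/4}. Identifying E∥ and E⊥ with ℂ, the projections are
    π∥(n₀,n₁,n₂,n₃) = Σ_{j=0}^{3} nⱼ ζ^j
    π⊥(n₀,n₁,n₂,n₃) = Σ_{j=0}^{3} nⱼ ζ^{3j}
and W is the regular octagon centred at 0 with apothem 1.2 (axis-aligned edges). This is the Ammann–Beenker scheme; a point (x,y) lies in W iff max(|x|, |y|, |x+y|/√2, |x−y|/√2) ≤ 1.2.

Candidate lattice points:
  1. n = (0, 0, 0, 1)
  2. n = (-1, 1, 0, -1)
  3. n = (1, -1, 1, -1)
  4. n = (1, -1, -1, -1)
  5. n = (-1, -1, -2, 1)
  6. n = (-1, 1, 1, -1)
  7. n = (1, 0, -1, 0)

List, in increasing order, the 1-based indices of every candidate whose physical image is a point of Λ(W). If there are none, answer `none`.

π⊥(n) = n₀ + n₁ζ³ + n₂ζ⁶ + n₃ζ⁹ where ζ = e^{iπ/4}.
#1 (0, 0, 0, 1): internal (0.707107, 0.707107); octagon support 1.000000 vs apothem 1.2 → ∈ W
#2 (-1, 1, 0, -1): internal (-2.414214, 0.000000); octagon support 2.414214 vs apothem 1.2 → ∉ W
#3 (1, -1, 1, -1): internal (1.000000, -2.414214); octagon support 2.414214 vs apothem 1.2 → ∉ W
#4 (1, -1, -1, -1): internal (1.000000, -0.414214); octagon support 1.000000 vs apothem 1.2 → ∈ W
#5 (-1, -1, -2, 1): internal (0.414214, 2.000000); octagon support 2.000000 vs apothem 1.2 → ∉ W
#6 (-1, 1, 1, -1): internal (-2.414214, -1.000000); octagon support 2.414214 vs apothem 1.2 → ∉ W
#7 (1, 0, -1, 0): internal (1.000000, 1.000000); octagon support 1.414214 vs apothem 1.2 → ∉ W

1, 4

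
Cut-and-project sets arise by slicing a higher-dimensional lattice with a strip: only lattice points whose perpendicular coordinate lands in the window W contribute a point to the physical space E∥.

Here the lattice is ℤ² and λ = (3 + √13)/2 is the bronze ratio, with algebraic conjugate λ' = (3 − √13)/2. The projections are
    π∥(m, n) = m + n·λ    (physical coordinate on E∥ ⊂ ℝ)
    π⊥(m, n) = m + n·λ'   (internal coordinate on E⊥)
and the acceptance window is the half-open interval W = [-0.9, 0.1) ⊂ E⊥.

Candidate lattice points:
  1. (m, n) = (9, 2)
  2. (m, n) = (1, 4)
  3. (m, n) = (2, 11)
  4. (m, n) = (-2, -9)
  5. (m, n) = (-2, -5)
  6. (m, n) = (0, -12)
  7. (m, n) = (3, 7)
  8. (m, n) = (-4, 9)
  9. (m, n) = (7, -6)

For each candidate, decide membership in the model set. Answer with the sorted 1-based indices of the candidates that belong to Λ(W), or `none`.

2, 5

Compute λ' = (3−√13)/2 = -0.3028, so π⊥(m,n) = m -0.3028·n.
candidate 1: (m,n)=(9,2) → π∥ = 9+2·λ ≈ 15.6056, π⊥ = 9+2·λ' ≈ 8.3944 ∉ [-0.9, 0.1) ⇒ out
candidate 2: (m,n)=(1,4) → π∥ = 1+4·λ ≈ 14.2111, π⊥ = 1+4·λ' ≈ -0.2111 ∈ [-0.9, 0.1) ⇒ IN Λ
candidate 3: (m,n)=(2,11) → π∥ = 2+11·λ ≈ 38.3305, π⊥ = 2+11·λ' ≈ -1.3305 ∉ [-0.9, 0.1) ⇒ out
candidate 4: (m,n)=(-2,-9) → π∥ = -2-9·λ ≈ -31.7250, π⊥ = -2-9·λ' ≈ 0.7250 ∉ [-0.9, 0.1) ⇒ out
candidate 5: (m,n)=(-2,-5) → π∥ = -2-5·λ ≈ -18.5139, π⊥ = -2-5·λ' ≈ -0.4861 ∈ [-0.9, 0.1) ⇒ IN Λ
candidate 6: (m,n)=(0,-12) → π∥ = 0-12·λ ≈ -39.6333, π⊥ = 0-12·λ' ≈ 3.6333 ∉ [-0.9, 0.1) ⇒ out
candidate 7: (m,n)=(3,7) → π∥ = 3+7·λ ≈ 26.1194, π⊥ = 3+7·λ' ≈ 0.8806 ∉ [-0.9, 0.1) ⇒ out
candidate 8: (m,n)=(-4,9) → π∥ = -4+9·λ ≈ 25.7250, π⊥ = -4+9·λ' ≈ -6.7250 ∉ [-0.9, 0.1) ⇒ out
candidate 9: (m,n)=(7,-6) → π∥ = 7-6·λ ≈ -12.8167, π⊥ = 7-6·λ' ≈ 8.8167 ∉ [-0.9, 0.1) ⇒ out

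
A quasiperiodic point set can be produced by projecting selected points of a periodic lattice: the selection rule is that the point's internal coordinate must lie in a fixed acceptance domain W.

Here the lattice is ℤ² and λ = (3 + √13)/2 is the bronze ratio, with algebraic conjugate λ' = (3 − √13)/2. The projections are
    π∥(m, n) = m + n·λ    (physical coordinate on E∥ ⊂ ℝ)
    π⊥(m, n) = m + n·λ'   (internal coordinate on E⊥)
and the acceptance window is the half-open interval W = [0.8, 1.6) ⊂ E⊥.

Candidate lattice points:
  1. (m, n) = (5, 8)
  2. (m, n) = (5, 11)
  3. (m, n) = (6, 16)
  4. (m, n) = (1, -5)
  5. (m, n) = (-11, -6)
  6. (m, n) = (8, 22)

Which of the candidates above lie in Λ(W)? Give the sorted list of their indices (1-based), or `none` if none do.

Numerically λ ≈ 3.302776 and λ' = −1/λ ≈ -0.302776.
#1 (5,8): internal coord 5 + (8)·λ' = +2.577795; +2.577795 ∉ [0.8, 1.6) → out
#2 (5,11): internal coord 5 + (11)·λ' = +1.669468; +1.669468 ∉ [0.8, 1.6) → out
#3 (6,16): internal coord 6 + (16)·λ' = +1.155590; +1.155590 ∈ [0.8, 1.6) → IN Λ
#4 (1,-5): internal coord 1 + (-5)·λ' = +2.513878; +2.513878 ∉ [0.8, 1.6) → out
#5 (-11,-6): internal coord -11 + (-6)·λ' = -9.183346; -9.183346 ∉ [0.8, 1.6) → out
#6 (8,22): internal coord 8 + (22)·λ' = +1.338936; +1.338936 ∈ [0.8, 1.6) → IN Λ

3, 6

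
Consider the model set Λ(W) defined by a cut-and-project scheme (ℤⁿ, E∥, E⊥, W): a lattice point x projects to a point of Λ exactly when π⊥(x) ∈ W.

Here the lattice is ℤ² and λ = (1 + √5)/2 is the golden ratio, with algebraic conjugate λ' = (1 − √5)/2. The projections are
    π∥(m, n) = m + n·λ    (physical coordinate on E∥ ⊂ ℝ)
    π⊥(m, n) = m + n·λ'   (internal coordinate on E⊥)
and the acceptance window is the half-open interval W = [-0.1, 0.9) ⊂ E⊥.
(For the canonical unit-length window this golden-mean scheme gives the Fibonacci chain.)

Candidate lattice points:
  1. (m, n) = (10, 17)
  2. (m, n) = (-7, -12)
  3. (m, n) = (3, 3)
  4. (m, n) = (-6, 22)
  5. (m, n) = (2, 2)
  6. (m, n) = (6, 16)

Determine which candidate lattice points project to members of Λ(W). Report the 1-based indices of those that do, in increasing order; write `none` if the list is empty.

Compute λ' = (1−√5)/2 = -0.618034, so π⊥(m,n) = m -0.618034·n.
[1] lift (10,17): star map gives -0.506578; window check -0.1 ≤ -0.506578 < 0.9 is false → out
[2] lift (-7,-12): star map gives 0.416408; window check -0.1 ≤ 0.416408 < 0.9 is true → IN Λ
[3] lift (3,3): star map gives 1.145898; window check -0.1 ≤ 1.145898 < 0.9 is false → out
[4] lift (-6,22): star map gives -19.596748; window check -0.1 ≤ -19.596748 < 0.9 is false → out
[5] lift (2,2): star map gives 0.763932; window check -0.1 ≤ 0.763932 < 0.9 is true → IN Λ
[6] lift (6,16): star map gives -3.888544; window check -0.1 ≤ -3.888544 < 0.9 is false → out

2, 5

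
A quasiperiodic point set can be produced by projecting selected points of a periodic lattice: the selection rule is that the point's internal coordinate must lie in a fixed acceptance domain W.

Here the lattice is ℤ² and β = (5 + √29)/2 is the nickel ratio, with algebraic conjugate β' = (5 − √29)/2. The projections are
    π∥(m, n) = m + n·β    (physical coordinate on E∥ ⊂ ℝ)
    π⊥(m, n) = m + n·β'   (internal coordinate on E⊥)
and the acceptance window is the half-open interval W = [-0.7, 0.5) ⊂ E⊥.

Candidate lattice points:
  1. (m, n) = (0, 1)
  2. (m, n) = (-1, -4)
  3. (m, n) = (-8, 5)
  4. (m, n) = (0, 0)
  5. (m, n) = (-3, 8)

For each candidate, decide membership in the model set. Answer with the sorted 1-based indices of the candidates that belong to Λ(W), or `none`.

Compute β' = (5−√29)/2 = -0.19258, so π⊥(m,n) = m -0.19258·n.
#1 (0,1): internal coord 0 + (1)·β' = -0.19258; -0.19258 ∈ [-0.7, 0.5) → IN Λ
#2 (-1,-4): internal coord -1 + (-4)·β' = -0.22967; -0.22967 ∈ [-0.7, 0.5) → IN Λ
#3 (-8,5): internal coord -8 + (5)·β' = -8.96291; -8.96291 ∉ [-0.7, 0.5) → out
#4 (0,0): internal coord 0 + (0)·β' = +0.00000; +0.00000 ∈ [-0.7, 0.5) → IN Λ
#5 (-3,8): internal coord -3 + (8)·β' = -4.54066; -4.54066 ∉ [-0.7, 0.5) → out

1, 2, 4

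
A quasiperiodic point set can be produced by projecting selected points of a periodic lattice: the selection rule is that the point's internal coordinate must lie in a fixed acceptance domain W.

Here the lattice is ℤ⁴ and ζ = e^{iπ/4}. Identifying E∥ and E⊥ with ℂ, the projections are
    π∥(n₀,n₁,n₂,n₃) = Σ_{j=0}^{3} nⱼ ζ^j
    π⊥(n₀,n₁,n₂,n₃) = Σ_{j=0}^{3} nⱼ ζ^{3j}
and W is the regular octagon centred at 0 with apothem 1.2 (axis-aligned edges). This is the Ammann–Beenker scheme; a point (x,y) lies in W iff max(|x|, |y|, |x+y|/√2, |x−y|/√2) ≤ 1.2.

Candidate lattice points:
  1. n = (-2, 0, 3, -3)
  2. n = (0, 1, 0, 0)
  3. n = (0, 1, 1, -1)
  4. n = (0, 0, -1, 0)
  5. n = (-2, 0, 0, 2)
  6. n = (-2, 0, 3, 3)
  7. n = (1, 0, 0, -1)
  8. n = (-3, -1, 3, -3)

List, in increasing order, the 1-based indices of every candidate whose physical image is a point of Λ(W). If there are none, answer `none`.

With ζ = e^{iπ/4} the internal vectors are ζ^0,ζ^3,ζ^6,ζ^9.
candidate 1: n = (-2, 0, 3, -3) → π⊥ ≈ (-4.121320, -5.121320); max(|x|,|y|,|x±y|/√2) = 6.535534 > 1.2 ⇒ ∉ W
candidate 2: n = (0, 1, 0, 0) → π⊥ ≈ (-0.707107, +0.707107); max(|x|,|y|,|x±y|/√2) = 1.000000 ≤ 1.2 ⇒ ∈ W
candidate 3: n = (0, 1, 1, -1) → π⊥ ≈ (-1.414214, -1.000000); max(|x|,|y|,|x±y|/√2) = 1.707107 > 1.2 ⇒ ∉ W
candidate 4: n = (0, 0, -1, 0) → π⊥ ≈ (+0.000000, +1.000000); max(|x|,|y|,|x±y|/√2) = 1.000000 ≤ 1.2 ⇒ ∈ W
candidate 5: n = (-2, 0, 0, 2) → π⊥ ≈ (-0.585786, +1.414214); max(|x|,|y|,|x±y|/√2) = 1.414214 > 1.2 ⇒ ∉ W
candidate 6: n = (-2, 0, 3, 3) → π⊥ ≈ (+0.121320, -0.878680); max(|x|,|y|,|x±y|/√2) = 0.878680 ≤ 1.2 ⇒ ∈ W
candidate 7: n = (1, 0, 0, -1) → π⊥ ≈ (+0.292893, -0.707107); max(|x|,|y|,|x±y|/√2) = 0.707107 ≤ 1.2 ⇒ ∈ W
candidate 8: n = (-3, -1, 3, -3) → π⊥ ≈ (-4.414214, -5.828427); max(|x|,|y|,|x±y|/√2) = 7.242641 > 1.2 ⇒ ∉ W

2, 4, 6, 7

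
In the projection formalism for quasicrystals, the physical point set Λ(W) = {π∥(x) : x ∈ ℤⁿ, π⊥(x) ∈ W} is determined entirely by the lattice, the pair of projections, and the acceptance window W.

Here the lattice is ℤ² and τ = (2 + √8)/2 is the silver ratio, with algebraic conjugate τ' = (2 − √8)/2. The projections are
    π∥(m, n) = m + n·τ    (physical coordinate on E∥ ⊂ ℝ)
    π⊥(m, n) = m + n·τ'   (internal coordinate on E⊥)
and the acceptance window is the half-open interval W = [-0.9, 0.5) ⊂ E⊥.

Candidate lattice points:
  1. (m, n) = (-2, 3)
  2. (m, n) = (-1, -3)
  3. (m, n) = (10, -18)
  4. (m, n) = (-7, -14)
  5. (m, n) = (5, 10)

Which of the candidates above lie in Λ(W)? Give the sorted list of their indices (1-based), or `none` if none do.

2

τ' = (2−√8)/2 ≈ -0.4142.
[1] lift (-2,3): star map gives -3.2426; window check -0.9 ≤ -3.2426 < 0.5 is false → out
[2] lift (-1,-3): star map gives 0.2426; window check -0.9 ≤ 0.2426 < 0.5 is true → IN Λ
[3] lift (10,-18): star map gives 17.4558; window check -0.9 ≤ 17.4558 < 0.5 is false → out
[4] lift (-7,-14): star map gives -1.2010; window check -0.9 ≤ -1.2010 < 0.5 is false → out
[5] lift (5,10): star map gives 0.8579; window check -0.9 ≤ 0.8579 < 0.5 is false → out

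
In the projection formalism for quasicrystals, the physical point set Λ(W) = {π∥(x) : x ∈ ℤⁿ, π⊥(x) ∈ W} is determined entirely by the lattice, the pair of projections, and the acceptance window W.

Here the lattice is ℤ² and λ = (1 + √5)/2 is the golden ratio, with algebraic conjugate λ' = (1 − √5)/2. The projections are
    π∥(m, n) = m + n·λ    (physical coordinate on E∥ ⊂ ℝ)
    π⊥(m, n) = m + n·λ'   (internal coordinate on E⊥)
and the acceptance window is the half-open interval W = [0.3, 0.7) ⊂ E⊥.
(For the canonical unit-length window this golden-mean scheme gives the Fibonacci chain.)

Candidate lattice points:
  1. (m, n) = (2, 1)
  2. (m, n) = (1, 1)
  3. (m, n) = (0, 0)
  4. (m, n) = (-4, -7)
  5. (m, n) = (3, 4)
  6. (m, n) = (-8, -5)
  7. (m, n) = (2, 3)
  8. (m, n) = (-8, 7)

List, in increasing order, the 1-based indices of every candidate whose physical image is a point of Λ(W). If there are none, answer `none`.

Compute λ' = (1−√5)/2 = -0.61803, so π⊥(m,n) = m -0.61803·n.
#1 (2,1): internal coord 2 + (1)·λ' = +1.38197; +1.38197 ∉ [0.3, 0.7) → out
#2 (1,1): internal coord 1 + (1)·λ' = +0.38197; +0.38197 ∈ [0.3, 0.7) → IN Λ
#3 (0,0): internal coord 0 + (0)·λ' = +0.00000; +0.00000 ∉ [0.3, 0.7) → out
#4 (-4,-7): internal coord -4 + (-7)·λ' = +0.32624; +0.32624 ∈ [0.3, 0.7) → IN Λ
#5 (3,4): internal coord 3 + (4)·λ' = +0.52786; +0.52786 ∈ [0.3, 0.7) → IN Λ
#6 (-8,-5): internal coord -8 + (-5)·λ' = -4.90983; -4.90983 ∉ [0.3, 0.7) → out
#7 (2,3): internal coord 2 + (3)·λ' = +0.14590; +0.14590 ∉ [0.3, 0.7) → out
#8 (-8,7): internal coord -8 + (7)·λ' = -12.32624; -12.32624 ∉ [0.3, 0.7) → out

2, 4, 5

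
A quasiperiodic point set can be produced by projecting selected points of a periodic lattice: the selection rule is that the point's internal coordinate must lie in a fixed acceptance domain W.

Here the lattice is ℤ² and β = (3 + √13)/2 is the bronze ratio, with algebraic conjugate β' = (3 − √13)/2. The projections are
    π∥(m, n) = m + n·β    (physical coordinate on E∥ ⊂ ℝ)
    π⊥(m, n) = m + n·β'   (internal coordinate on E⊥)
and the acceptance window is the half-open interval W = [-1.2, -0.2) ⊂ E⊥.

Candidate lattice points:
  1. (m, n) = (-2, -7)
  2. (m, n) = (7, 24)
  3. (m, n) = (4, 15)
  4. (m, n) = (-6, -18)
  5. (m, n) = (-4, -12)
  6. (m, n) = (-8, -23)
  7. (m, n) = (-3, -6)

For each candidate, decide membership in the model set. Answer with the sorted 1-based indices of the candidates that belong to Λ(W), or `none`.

Numerically β ≈ 3.3028 and β' = −1/β ≈ -0.3028.
#1 (-2,-7): internal coord -2 + (-7)·β' = +0.1194; +0.1194 ∉ [-1.2, -0.2) → out
#2 (7,24): internal coord 7 + (24)·β' = -0.2666; -0.2666 ∈ [-1.2, -0.2) → IN Λ
#3 (4,15): internal coord 4 + (15)·β' = -0.5416; -0.5416 ∈ [-1.2, -0.2) → IN Λ
#4 (-6,-18): internal coord -6 + (-18)·β' = -0.5500; -0.5500 ∈ [-1.2, -0.2) → IN Λ
#5 (-4,-12): internal coord -4 + (-12)·β' = -0.3667; -0.3667 ∈ [-1.2, -0.2) → IN Λ
#6 (-8,-23): internal coord -8 + (-23)·β' = -1.0362; -1.0362 ∈ [-1.2, -0.2) → IN Λ
#7 (-3,-6): internal coord -3 + (-6)·β' = -1.1833; -1.1833 ∈ [-1.2, -0.2) → IN Λ

2, 3, 4, 5, 6, 7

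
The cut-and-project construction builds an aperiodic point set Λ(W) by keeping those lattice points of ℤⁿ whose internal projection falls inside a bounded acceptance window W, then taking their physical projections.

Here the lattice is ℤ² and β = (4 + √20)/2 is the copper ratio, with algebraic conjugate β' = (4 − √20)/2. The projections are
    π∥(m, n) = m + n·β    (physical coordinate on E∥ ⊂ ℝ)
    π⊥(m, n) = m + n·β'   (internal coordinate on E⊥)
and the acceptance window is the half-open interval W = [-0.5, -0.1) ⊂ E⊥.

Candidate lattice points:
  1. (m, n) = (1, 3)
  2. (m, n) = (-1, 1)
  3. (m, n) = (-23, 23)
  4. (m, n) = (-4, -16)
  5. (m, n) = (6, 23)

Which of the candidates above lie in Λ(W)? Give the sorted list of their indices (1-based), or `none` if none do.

4

Compute β' = (4−√20)/2 = -0.23607, so π⊥(m,n) = m -0.23607·n.
#1 (1,3): internal coord 1 + (3)·β' = +0.29180; +0.29180 ∉ [-0.5, -0.1) → out
#2 (-1,1): internal coord -1 + (1)·β' = -1.23607; -1.23607 ∉ [-0.5, -0.1) → out
#3 (-23,23): internal coord -23 + (23)·β' = -28.42956; -28.42956 ∉ [-0.5, -0.1) → out
#4 (-4,-16): internal coord -4 + (-16)·β' = -0.22291; -0.22291 ∈ [-0.5, -0.1) → IN Λ
#5 (6,23): internal coord 6 + (23)·β' = +0.57044; +0.57044 ∉ [-0.5, -0.1) → out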